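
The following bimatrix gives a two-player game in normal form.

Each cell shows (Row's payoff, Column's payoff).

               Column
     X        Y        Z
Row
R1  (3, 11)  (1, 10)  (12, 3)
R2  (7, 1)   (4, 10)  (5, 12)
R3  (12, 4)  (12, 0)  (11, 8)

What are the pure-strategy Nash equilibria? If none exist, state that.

No pure-strategy Nash equilibrium.

Row against X: payoffs 3, 7, 12 → best response R3.
Row against Y: payoffs 1, 4, 12 → best response R3.
Row against Z: payoffs 12, 5, 11 → best response R1.
Column against R1: payoffs 11, 10, 3 → best response X.
Column against R2: payoffs 1, 10, 12 → best response Z.
Column against R3: payoffs 4, 0, 8 → best response Z.
No profile is a mutual best response for all players.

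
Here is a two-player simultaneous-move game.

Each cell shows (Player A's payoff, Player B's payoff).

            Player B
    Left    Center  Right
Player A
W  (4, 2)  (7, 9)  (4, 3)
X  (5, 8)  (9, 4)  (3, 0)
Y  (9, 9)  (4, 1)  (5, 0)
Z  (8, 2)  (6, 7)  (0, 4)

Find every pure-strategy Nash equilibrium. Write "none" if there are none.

For each player, find the best response to each opponent profile; mutual best responses are the pure NE.
Player A against Left: payoffs 4, 5, 9, 8 → best response Y.
Player A against Center: payoffs 7, 9, 4, 6 → best response X.
Player A against Right: payoffs 4, 3, 5, 0 → best response Y.
Player B against W: payoffs 2, 9, 3 → best response Center.
Player B against X: payoffs 8, 4, 0 → best response Left.
Player B against Y: payoffs 9, 1, 0 → best response Left.
Player B against Z: payoffs 2, 7, 4 → best response Center.
Mutual best responses: (Y, Left).

The unique pure-strategy Nash equilibrium is (Y, Left).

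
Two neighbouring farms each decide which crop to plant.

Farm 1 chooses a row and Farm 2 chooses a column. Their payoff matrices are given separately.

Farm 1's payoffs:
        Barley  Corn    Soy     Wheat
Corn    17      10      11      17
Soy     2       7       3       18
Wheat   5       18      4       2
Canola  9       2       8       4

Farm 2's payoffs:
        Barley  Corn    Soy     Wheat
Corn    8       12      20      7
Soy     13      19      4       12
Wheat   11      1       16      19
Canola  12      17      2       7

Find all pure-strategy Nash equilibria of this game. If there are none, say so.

(Corn, Soy)

For each player, find the best response to each opponent profile; mutual best responses are the pure NE.
Farm 1 against Barley: payoffs 17, 2, 5, 9 → best response Corn.
Farm 1 against Corn: payoffs 10, 7, 18, 2 → best response Wheat.
Farm 1 against Soy: payoffs 11, 3, 4, 8 → best response Corn.
Farm 1 against Wheat: payoffs 17, 18, 2, 4 → best response Soy.
Farm 2 against Corn: payoffs 8, 12, 20, 7 → best response Soy.
Farm 2 against Soy: payoffs 13, 19, 4, 12 → best response Corn.
Farm 2 against Wheat: payoffs 11, 1, 16, 19 → best response Wheat.
Farm 2 against Canola: payoffs 12, 17, 2, 7 → best response Corn.
Mutual best responses: (Corn, Soy).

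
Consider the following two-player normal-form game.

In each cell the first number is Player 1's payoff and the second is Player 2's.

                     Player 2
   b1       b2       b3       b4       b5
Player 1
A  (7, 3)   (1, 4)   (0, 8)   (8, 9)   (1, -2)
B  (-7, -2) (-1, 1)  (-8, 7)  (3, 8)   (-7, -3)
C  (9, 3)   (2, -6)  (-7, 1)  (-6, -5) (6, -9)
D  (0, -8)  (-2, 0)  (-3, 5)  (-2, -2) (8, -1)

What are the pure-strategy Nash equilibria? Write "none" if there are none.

Pure-strategy Nash equilibria: (A, b4) and (C, b1)

Player 1 against b1: payoffs 7, -7, 9, 0 → best response C.
Player 1 against b2: payoffs 1, -1, 2, -2 → best response C.
Player 1 against b3: payoffs 0, -8, -7, -3 → best response A.
Player 1 against b4: payoffs 8, 3, -6, -2 → best response A.
Player 1 against b5: payoffs 1, -7, 6, 8 → best response D.
Player 2 against A: payoffs 3, 4, 8, 9, -2 → best response b4.
Player 2 against B: payoffs -2, 1, 7, 8, -3 → best response b4.
Player 2 against C: payoffs 3, -6, 1, -5, -9 → best response b1.
Player 2 against D: payoffs -8, 0, 5, -2, -1 → best response b3.
Mutual best responses: (A, b4); (C, b1).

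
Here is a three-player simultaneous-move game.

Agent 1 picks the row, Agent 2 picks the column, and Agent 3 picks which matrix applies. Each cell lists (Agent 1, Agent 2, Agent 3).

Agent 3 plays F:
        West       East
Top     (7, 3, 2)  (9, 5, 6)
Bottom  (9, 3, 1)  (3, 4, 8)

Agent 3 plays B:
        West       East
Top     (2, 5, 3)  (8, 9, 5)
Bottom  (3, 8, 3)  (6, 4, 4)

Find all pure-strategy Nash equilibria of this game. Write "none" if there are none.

(Top, East, F), (Bottom, West, B)

(Top, West, F): Agent 1 can switch to Bottom (7 → 9). Not NE.
(Top, West, B): Agent 1 can switch to Bottom (2 → 3). Not NE.
(Top, East, F): Agent 1 gets 9, best alternative 3; Agent 2 gets 5, best alternative 3; Agent 3 gets 6, best alternative 5. No profitable deviation — NE.
(Top, East, B): Agent 3 can switch to F (5 → 6). Not NE.
(Bottom, West, F): Agent 2 can switch to East (3 → 4). Not NE.
(Bottom, West, B): Agent 1 gets 3, best alternative 2; Agent 2 gets 8, best alternative 4; Agent 3 gets 3, best alternative 1. No profitable deviation — NE.
(Bottom, East, F): Agent 1 can switch to Top (3 → 9). Not NE.
(Bottom, East, B): Agent 1 can switch to Top (6 → 8). Not NE.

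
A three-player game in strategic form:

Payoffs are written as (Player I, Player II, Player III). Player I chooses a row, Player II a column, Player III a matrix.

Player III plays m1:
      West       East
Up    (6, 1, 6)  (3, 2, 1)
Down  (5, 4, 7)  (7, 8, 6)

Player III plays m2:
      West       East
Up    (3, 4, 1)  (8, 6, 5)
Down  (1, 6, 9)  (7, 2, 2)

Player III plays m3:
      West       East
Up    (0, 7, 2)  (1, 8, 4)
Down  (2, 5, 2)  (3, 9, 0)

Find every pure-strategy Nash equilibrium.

For each strategy profile, look for a profitable unilateral deviation.
(Up, West, m1): Player II can switch to East (1 → 2). Not NE.
(Up, West, m2): Player II can switch to East (4 → 6). Not NE.
(Up, West, m3): Player I can switch to Down (0 → 2). Not NE.
(Up, East, m1): Player I can switch to Down (3 → 7). Not NE.
(Up, East, m2): Player I gets 8, best alternative 7; Player II gets 6, best alternative 4; Player III gets 5, best alternative 4. No profitable deviation — NE.
(Up, East, m3): Player I can switch to Down (1 → 3). Not NE.
(Down, West, m1): Player I can switch to Up (5 → 6). Not NE.
(Down, West, m2): Player I can switch to Up (1 → 3). Not NE.
(Down, West, m3): Player II can switch to East (5 → 9). Not NE.
(Down, East, m1): Player I gets 7, best alternative 3; Player II gets 8, best alternative 4; Player III gets 6, best alternative 2. No profitable deviation — NE.
(The remaining 2 profiles each have a profitable deviation by the same check.)

(Up, East, m2), (Down, East, m1)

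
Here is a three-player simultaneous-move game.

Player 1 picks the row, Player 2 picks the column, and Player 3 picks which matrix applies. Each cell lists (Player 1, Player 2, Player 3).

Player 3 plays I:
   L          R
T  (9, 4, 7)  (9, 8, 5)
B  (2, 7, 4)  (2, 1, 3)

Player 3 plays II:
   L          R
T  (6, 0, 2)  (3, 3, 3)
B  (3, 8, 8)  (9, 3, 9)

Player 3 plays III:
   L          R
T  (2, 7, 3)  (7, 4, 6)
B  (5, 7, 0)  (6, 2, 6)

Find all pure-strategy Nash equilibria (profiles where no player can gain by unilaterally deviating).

No pure-strategy Nash equilibrium.

For each player, find the best response to each opponent profile; mutual best responses are the pure NE.
Player 1 against (L, I): payoffs 9, 2 → best response T.
Player 1 against (L, II): payoffs 6, 3 → best response T.
Player 1 against (L, III): payoffs 2, 5 → best response B.
Player 1 against (R, I): payoffs 9, 2 → best response T.
Player 1 against (R, II): payoffs 3, 9 → best response B.
Player 1 against (R, III): payoffs 7, 6 → best response T.
Player 2 against (T, I): payoffs 4, 8 → best response R.
Player 2 against (T, II): payoffs 0, 3 → best response R.
Player 2 against (T, III): payoffs 7, 4 → best response L.
Player 2 against (B, I): payoffs 7, 1 → best response L.
Player 2 against (B, II): payoffs 8, 3 → best response L.
Player 2 against (B, III): payoffs 7, 2 → best response L.
Player 3 against (T, L): payoffs 7, 2, 3 → best response I.
Player 3 against (T, R): payoffs 5, 3, 6 → best response III.
Player 3 against (B, L): payoffs 4, 8, 0 → best response II.
Player 3 against (B, R): payoffs 3, 9, 6 → best response II.
No profile is a mutual best response for all players.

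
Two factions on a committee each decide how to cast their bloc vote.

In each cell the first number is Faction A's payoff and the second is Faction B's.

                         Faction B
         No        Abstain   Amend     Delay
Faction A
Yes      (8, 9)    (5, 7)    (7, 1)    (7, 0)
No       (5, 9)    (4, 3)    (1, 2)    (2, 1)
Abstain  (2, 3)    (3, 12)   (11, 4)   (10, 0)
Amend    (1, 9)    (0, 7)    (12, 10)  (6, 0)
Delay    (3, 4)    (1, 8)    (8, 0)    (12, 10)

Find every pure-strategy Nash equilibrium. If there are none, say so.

Pure-strategy Nash equilibria: (Yes, No) and (Amend, Amend) and (Delay, Delay)

Mark each player's best response to every combination of opponents' strategies; a profile where every player is best-responding is a pure Nash equilibrium.
Faction A against No: payoffs 8, 5, 2, 1, 3 → best response Yes.
Faction A against Abstain: payoffs 5, 4, 3, 0, 1 → best response Yes.
Faction A against Amend: payoffs 7, 1, 11, 12, 8 → best response Amend.
Faction A against Delay: payoffs 7, 2, 10, 6, 12 → best response Delay.
Faction B against Yes: payoffs 9, 7, 1, 0 → best response No.
Faction B against No: payoffs 9, 3, 2, 1 → best response No.
Faction B against Abstain: payoffs 3, 12, 4, 0 → best response Abstain.
Faction B against Amend: payoffs 9, 7, 10, 0 → best response Amend.
Faction B against Delay: payoffs 4, 8, 0, 10 → best response Delay.
Mutual best responses: (Yes, No); (Amend, Amend); (Delay, Delay).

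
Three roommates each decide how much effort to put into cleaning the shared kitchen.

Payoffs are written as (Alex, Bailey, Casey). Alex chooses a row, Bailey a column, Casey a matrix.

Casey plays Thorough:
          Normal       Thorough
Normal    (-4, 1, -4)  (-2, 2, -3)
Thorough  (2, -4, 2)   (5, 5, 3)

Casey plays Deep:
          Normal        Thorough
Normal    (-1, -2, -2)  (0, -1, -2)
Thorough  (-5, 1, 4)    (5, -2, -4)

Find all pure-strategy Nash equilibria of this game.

Alex against (Normal, Thorough): payoffs -4, 2 → best response Thorough.
Alex against (Normal, Deep): payoffs -1, -5 → best response Normal.
Alex against (Thorough, Thorough): payoffs -2, 5 → best response Thorough.
Alex against (Thorough, Deep): payoffs 0, 5 → best response Thorough.
Bailey against (Normal, Thorough): payoffs 1, 2 → best response Thorough.
Bailey against (Normal, Deep): payoffs -2, -1 → best response Thorough.
Bailey against (Thorough, Thorough): payoffs -4, 5 → best response Thorough.
Bailey against (Thorough, Deep): payoffs 1, -2 → best response Normal.
Casey against (Normal, Normal): payoffs -4, -2 → best response Deep.
Casey against (Normal, Thorough): payoffs -3, -2 → best response Deep.
Casey against (Thorough, Normal): payoffs 2, 4 → best response Deep.
Casey against (Thorough, Thorough): payoffs 3, -4 → best response Thorough.
Mutual best responses: (Thorough, Thorough, Thorough).

Pure NE: (Thorough, Thorough, Thorough)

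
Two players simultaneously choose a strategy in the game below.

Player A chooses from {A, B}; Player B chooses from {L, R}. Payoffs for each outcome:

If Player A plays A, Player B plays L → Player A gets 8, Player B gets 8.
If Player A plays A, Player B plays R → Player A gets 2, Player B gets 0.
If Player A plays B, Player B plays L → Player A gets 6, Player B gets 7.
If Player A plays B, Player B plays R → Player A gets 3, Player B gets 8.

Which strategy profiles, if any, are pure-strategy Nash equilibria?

(A, L): Player A gets 8, best alternative 6; Player B gets 8, best alternative 0. No profitable deviation — NE.
(A, R): Player A can switch to B (2 → 3). Not NE.
(B, L): Player A can switch to A (6 → 8). Not NE.
(B, R): Player A gets 3, best alternative 2; Player B gets 8, best alternative 7. No profitable deviation — NE.

Pure-strategy Nash equilibria: (A, L) and (B, R)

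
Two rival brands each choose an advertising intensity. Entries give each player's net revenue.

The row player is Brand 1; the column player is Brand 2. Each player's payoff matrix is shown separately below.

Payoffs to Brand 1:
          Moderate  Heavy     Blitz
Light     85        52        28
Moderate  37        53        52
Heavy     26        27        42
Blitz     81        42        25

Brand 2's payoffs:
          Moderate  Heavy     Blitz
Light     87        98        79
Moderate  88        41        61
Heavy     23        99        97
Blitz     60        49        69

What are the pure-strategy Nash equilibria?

none

For each player, find the best response to each opponent profile; mutual best responses are the pure NE.
Brand 1 against Moderate: payoffs 85, 37, 26, 81 → best response Light.
Brand 1 against Heavy: payoffs 52, 53, 27, 42 → best response Moderate.
Brand 1 against Blitz: payoffs 28, 52, 42, 25 → best response Moderate.
Brand 2 against Light: payoffs 87, 98, 79 → best response Heavy.
Brand 2 against Moderate: payoffs 88, 41, 61 → best response Moderate.
Brand 2 against Heavy: payoffs 23, 99, 97 → best response Heavy.
Brand 2 against Blitz: payoffs 60, 49, 69 → best response Blitz.
No profile is a mutual best response for all players.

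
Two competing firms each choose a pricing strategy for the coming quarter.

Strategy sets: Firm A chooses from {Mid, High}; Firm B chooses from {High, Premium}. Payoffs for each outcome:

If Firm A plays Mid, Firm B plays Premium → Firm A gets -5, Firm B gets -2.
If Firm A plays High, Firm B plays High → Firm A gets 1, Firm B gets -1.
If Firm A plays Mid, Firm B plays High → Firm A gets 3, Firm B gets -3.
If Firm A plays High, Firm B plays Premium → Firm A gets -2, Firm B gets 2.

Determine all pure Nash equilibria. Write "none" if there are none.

(Mid, High): Firm B can switch to Premium (-3 → -2). Not NE.
(Mid, Premium): Firm A can switch to High (-5 → -2). Not NE.
(High, High): Firm A can switch to Mid (1 → 3). Not NE.
(High, Premium): Firm A gets -2, best alternative -5; Firm B gets 2, best alternative -1. No profitable deviation — NE.

(High, Premium)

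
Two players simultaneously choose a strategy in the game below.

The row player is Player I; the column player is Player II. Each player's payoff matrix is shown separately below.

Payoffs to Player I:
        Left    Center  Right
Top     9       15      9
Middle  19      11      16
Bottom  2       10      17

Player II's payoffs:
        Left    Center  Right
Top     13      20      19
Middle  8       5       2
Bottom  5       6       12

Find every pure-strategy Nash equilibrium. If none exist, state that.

(Top, Left): Player I can switch to Middle (9 → 19). Not NE.
(Top, Center): Player I gets 15, best alternative 11; Player II gets 20, best alternative 19. No profitable deviation — NE.
(Top, Right): Player I can switch to Middle (9 → 16). Not NE.
(Middle, Left): Player I gets 19, best alternative 9; Player II gets 8, best alternative 5. No profitable deviation — NE.
(Middle, Center): Player I can switch to Top (11 → 15). Not NE.
(Middle, Right): Player I can switch to Bottom (16 → 17). Not NE.
(Bottom, Left): Player I can switch to Top (2 → 9). Not NE.
(Bottom, Center): Player I can switch to Top (10 → 15). Not NE.
(Bottom, Right): Player I gets 17, best alternative 16; Player II gets 12, best alternative 6. No profitable deviation — NE.

Pure-strategy Nash equilibria: (Top, Center), (Middle, Left), (Bottom, Right)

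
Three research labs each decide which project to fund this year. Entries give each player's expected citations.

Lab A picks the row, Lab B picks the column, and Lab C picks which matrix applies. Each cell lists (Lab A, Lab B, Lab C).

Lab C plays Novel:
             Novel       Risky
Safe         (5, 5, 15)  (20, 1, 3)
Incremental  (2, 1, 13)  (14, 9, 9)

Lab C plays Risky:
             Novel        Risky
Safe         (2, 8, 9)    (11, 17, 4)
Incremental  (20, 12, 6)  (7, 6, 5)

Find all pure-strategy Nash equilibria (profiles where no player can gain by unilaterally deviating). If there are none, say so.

Lab A against (Novel, Novel): payoffs 5, 2 → best response Safe.
Lab A against (Novel, Risky): payoffs 2, 20 → best response Incremental.
Lab A against (Risky, Novel): payoffs 20, 14 → best response Safe.
Lab A against (Risky, Risky): payoffs 11, 7 → best response Safe.
Lab B against (Safe, Novel): payoffs 5, 1 → best response Novel.
Lab B against (Safe, Risky): payoffs 8, 17 → best response Risky.
Lab B against (Incremental, Novel): payoffs 1, 9 → best response Risky.
Lab B against (Incremental, Risky): payoffs 12, 6 → best response Novel.
Lab C against (Safe, Novel): payoffs 15, 9 → best response Novel.
Lab C against (Safe, Risky): payoffs 3, 4 → best response Risky.
Lab C against (Incremental, Novel): payoffs 13, 6 → best response Novel.
Lab C against (Incremental, Risky): payoffs 9, 5 → best response Novel.
Mutual best responses: (Safe, Novel, Novel); (Safe, Risky, Risky).

Pure-strategy Nash equilibria: (Safe, Novel, Novel) and (Safe, Risky, Risky)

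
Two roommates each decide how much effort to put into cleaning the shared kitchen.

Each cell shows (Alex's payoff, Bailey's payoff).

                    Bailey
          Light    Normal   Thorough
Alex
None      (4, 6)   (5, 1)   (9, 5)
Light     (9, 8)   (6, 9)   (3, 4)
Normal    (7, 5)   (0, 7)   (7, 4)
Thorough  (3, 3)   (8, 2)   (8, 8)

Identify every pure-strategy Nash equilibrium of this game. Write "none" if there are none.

Mark each player's best response to every combination of opponents' strategies; a profile where every player is best-responding is a pure Nash equilibrium.
Alex against Light: payoffs 4, 9, 7, 3 → best response Light.
Alex against Normal: payoffs 5, 6, 0, 8 → best response Thorough.
Alex against Thorough: payoffs 9, 3, 7, 8 → best response None.
Bailey against None: payoffs 6, 1, 5 → best response Light.
Bailey against Light: payoffs 8, 9, 4 → best response Normal.
Bailey against Normal: payoffs 5, 7, 4 → best response Normal.
Bailey against Thorough: payoffs 3, 2, 8 → best response Thorough.
No profile is a mutual best response for all players.

This game has no pure Nash equilibrium.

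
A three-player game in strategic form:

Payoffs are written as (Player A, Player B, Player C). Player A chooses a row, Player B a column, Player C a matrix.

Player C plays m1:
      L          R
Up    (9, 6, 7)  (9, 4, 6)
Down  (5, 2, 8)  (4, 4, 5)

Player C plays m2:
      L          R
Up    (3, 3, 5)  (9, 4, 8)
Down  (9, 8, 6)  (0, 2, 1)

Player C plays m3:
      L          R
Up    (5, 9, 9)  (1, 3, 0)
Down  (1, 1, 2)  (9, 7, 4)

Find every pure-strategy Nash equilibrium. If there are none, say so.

(Up, L, m1): Player C can switch to m3 (7 → 9). Not NE.
(Up, L, m2): Player A can switch to Down (3 → 9). Not NE.
(Up, L, m3): Player A gets 5, best alternative 1; Player B gets 9, best alternative 3; Player C gets 9, best alternative 7. No profitable deviation — NE.
(Up, R, m1): Player B can switch to L (4 → 6). Not NE.
(Up, R, m2): Player A gets 9, best alternative 0; Player B gets 4, best alternative 3; Player C gets 8, best alternative 6. No profitable deviation — NE.
(Up, R, m3): Player A can switch to Down (1 → 9). Not NE.
(Down, L, m1): Player A can switch to Up (5 → 9). Not NE.
(Down, L, m2): Player C can switch to m1 (6 → 8). Not NE.
(Down, L, m3): Player A can switch to Up (1 → 5). Not NE.
(Down, R, m1): Player A can switch to Up (4 → 9). Not NE.
(Down, R, m2): Player A can switch to Up (0 → 9). Not NE.
(Down, R, m3): Player C can switch to m1 (4 → 5). Not NE.

(Up, L, m3); (Up, R, m2)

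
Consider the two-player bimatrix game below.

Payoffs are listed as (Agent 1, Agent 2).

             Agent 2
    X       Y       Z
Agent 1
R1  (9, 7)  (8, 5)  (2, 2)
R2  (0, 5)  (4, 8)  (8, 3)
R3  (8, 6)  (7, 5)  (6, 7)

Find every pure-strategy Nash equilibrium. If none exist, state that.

(R1, X): Agent 1 gets 9, best alternative 8; Agent 2 gets 7, best alternative 5. No profitable deviation — NE.
(R1, Y): Agent 2 can switch to X (5 → 7). Not NE.
(R1, Z): Agent 1 can switch to R2 (2 → 8). Not NE.
(R2, X): Agent 1 can switch to R1 (0 → 9). Not NE.
(R2, Y): Agent 1 can switch to R1 (4 → 8). Not NE.
(R2, Z): Agent 2 can switch to X (3 → 5). Not NE.
(R3, X): Agent 1 can switch to R1 (8 → 9). Not NE.
(R3, Y): Agent 1 can switch to R1 (7 → 8). Not NE.
(R3, Z): Agent 1 can switch to R2 (6 → 8). Not NE.

The unique pure-strategy Nash equilibrium is (R1, X).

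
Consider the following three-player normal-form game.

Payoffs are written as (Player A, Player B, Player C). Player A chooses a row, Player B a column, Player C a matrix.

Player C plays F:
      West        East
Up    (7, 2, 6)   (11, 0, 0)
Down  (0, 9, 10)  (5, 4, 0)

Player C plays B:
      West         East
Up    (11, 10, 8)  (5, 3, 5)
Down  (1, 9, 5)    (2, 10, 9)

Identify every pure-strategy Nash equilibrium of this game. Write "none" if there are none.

Pure NE: (Up, West, B)

Player A against (West, F): payoffs 7, 0 → best response Up.
Player A against (West, B): payoffs 11, 1 → best response Up.
Player A against (East, F): payoffs 11, 5 → best response Up.
Player A against (East, B): payoffs 5, 2 → best response Up.
Player B against (Up, F): payoffs 2, 0 → best response West.
Player B against (Up, B): payoffs 10, 3 → best response West.
Player B against (Down, F): payoffs 9, 4 → best response West.
Player B against (Down, B): payoffs 9, 10 → best response East.
Player C against (Up, West): payoffs 6, 8 → best response B.
Player C against (Up, East): payoffs 0, 5 → best response B.
Player C against (Down, West): payoffs 10, 5 → best response F.
Player C against (Down, East): payoffs 0, 9 → best response B.
Mutual best responses: (Up, West, B).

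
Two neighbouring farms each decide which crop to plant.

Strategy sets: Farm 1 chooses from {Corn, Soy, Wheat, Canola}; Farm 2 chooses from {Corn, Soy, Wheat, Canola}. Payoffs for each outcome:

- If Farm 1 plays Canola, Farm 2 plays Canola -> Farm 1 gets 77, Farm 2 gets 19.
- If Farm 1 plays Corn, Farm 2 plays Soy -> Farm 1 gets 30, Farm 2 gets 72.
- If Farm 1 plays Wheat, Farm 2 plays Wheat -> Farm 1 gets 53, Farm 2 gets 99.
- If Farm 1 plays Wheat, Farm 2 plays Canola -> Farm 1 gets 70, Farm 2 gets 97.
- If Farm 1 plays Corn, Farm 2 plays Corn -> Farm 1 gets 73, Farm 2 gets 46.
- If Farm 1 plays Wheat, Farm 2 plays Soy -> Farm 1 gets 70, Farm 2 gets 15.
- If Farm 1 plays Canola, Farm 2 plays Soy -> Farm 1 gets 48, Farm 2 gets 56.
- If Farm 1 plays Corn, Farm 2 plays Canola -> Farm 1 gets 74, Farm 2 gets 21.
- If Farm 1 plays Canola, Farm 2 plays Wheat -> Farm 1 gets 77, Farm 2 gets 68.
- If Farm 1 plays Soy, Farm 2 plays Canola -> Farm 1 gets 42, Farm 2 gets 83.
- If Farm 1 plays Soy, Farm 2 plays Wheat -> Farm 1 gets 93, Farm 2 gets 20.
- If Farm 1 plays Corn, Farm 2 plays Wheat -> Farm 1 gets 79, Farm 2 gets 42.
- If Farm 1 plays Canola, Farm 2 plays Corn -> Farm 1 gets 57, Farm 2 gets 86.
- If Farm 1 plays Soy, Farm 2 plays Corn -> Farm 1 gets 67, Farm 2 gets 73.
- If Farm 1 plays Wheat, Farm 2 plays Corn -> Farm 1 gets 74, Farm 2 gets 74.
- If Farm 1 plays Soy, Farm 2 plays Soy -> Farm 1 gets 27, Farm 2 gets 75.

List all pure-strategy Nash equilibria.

none

(Corn, Corn): Farm 1 can switch to Wheat (73 → 74). Not NE.
(Corn, Soy): Farm 1 can switch to Wheat (30 → 70). Not NE.
(Corn, Wheat): Farm 1 can switch to Soy (79 → 93). Not NE.
(Corn, Canola): Farm 1 can switch to Canola (74 → 77). Not NE.
(Soy, Corn): Farm 1 can switch to Corn (67 → 73). Not NE.
(Soy, Soy): Farm 1 can switch to Corn (27 → 30). Not NE.
(The remaining 10 profiles each have a profitable deviation by the same check.)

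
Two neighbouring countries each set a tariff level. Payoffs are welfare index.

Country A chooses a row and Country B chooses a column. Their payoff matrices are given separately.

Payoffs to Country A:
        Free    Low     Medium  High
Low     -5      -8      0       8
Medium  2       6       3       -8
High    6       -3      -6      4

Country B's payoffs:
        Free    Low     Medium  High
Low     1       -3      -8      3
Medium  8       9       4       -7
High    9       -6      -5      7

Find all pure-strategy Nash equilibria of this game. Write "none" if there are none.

Country A against Free: payoffs -5, 2, 6 → best response High.
Country A against Low: payoffs -8, 6, -3 → best response Medium.
Country A against Medium: payoffs 0, 3, -6 → best response Medium.
Country A against High: payoffs 8, -8, 4 → best response Low.
Country B against Low: payoffs 1, -3, -8, 3 → best response High.
Country B against Medium: payoffs 8, 9, 4, -7 → best response Low.
Country B against High: payoffs 9, -6, -5, 7 → best response Free.
Mutual best responses: (Low, High); (Medium, Low); (High, Free).

(Low, High), (Medium, Low), (High, Free)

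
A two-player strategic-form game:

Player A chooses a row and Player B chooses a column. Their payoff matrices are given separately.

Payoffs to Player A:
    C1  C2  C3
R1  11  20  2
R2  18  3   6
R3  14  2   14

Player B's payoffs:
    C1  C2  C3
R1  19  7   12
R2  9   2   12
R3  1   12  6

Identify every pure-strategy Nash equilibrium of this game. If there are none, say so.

No pure-strategy Nash equilibrium.

(R1, C1): Player A can switch to R2 (11 → 18). Not NE.
(R1, C2): Player B can switch to C1 (7 → 19). Not NE.
(R1, C3): Player A can switch to R2 (2 → 6). Not NE.
(R2, C1): Player B can switch to C3 (9 → 12). Not NE.
(R2, C2): Player A can switch to R1 (3 → 20). Not NE.
(R2, C3): Player A can switch to R3 (6 → 14). Not NE.
(The remaining 3 profiles each have a profitable deviation by the same check.)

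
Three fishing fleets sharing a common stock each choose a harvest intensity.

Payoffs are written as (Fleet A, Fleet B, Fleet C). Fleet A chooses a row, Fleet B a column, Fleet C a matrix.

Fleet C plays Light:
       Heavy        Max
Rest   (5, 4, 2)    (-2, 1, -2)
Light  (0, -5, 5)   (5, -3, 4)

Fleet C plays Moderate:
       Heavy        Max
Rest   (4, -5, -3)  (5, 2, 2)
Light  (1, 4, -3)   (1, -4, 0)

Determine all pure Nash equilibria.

For each player, find the best response to each opponent profile; mutual best responses are the pure NE.
Fleet A against (Heavy, Light): payoffs 5, 0 → best response Rest.
Fleet A against (Heavy, Moderate): payoffs 4, 1 → best response Rest.
Fleet A against (Max, Light): payoffs -2, 5 → best response Light.
Fleet A against (Max, Moderate): payoffs 5, 1 → best response Rest.
Fleet B against (Rest, Light): payoffs 4, 1 → best response Heavy.
Fleet B against (Rest, Moderate): payoffs -5, 2 → best response Max.
Fleet B against (Light, Light): payoffs -5, -3 → best response Max.
Fleet B against (Light, Moderate): payoffs 4, -4 → best response Heavy.
Fleet C against (Rest, Heavy): payoffs 2, -3 → best response Light.
Fleet C against (Rest, Max): payoffs -2, 2 → best response Moderate.
Fleet C against (Light, Heavy): payoffs 5, -3 → best response Light.
Fleet C against (Light, Max): payoffs 4, 0 → best response Light.
Mutual best responses: (Rest, Heavy, Light); (Rest, Max, Moderate); (Light, Max, Light).

(Rest, Heavy, Light) and (Rest, Max, Moderate) and (Light, Max, Light)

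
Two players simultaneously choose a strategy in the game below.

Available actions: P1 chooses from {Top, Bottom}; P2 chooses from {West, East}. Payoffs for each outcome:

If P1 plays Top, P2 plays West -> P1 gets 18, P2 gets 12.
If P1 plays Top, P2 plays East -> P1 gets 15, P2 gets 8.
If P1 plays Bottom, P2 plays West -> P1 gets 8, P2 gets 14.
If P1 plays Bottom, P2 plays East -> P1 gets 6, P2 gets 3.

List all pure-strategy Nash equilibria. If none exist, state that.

(Top, West)

Check each profile: it is a Nash equilibrium iff no player can strictly gain by switching unilaterally.
(Top, West): P1 gets 18, best alternative 8; P2 gets 12, best alternative 8. No profitable deviation — NE.
(Top, East): P2 can switch to West (8 → 12). Not NE.
(Bottom, West): P1 can switch to Top (8 → 18). Not NE.
(Bottom, East): P1 can switch to Top (6 → 15). Not NE.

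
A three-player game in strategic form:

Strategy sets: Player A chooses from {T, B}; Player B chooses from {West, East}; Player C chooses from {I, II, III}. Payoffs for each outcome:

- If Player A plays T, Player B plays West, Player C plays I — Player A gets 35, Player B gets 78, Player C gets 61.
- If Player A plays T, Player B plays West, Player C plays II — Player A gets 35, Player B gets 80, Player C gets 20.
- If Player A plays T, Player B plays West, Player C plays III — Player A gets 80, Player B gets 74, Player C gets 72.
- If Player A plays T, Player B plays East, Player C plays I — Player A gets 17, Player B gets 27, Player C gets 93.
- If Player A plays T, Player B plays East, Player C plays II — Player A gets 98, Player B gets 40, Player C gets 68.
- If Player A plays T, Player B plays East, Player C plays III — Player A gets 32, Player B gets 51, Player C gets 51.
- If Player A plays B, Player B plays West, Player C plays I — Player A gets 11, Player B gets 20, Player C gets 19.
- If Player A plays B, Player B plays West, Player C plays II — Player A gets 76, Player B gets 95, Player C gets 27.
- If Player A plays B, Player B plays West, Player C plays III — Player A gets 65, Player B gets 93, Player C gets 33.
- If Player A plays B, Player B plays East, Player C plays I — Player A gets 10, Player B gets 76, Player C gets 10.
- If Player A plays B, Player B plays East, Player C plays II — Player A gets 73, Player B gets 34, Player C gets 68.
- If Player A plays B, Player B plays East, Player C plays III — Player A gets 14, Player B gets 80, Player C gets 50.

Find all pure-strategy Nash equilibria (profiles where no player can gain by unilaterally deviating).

Pure NE: (T, West, III)

For each player, find the best response to each opponent profile; mutual best responses are the pure NE.
Player A against (West, I): payoffs 35, 11 → best response T.
Player A against (West, II): payoffs 35, 76 → best response B.
Player A against (West, III): payoffs 80, 65 → best response T.
Player A against (East, I): payoffs 17, 10 → best response T.
Player A against (East, II): payoffs 98, 73 → best response T.
Player A against (East, III): payoffs 32, 14 → best response T.
Player B against (T, I): payoffs 78, 27 → best response West.
Player B against (T, II): payoffs 80, 40 → best response West.
Player B against (T, III): payoffs 74, 51 → best response West.
Player B against (B, I): payoffs 20, 76 → best response East.
Player B against (B, II): payoffs 95, 34 → best response West.
Player B against (B, III): payoffs 93, 80 → best response West.
Player C against (T, West): payoffs 61, 20, 72 → best response III.
Player C against (T, East): payoffs 93, 68, 51 → best response I.
Player C against (B, West): payoffs 19, 27, 33 → best response III.
Player C against (B, East): payoffs 10, 68, 50 → best response II.
Mutual best responses: (T, West, III).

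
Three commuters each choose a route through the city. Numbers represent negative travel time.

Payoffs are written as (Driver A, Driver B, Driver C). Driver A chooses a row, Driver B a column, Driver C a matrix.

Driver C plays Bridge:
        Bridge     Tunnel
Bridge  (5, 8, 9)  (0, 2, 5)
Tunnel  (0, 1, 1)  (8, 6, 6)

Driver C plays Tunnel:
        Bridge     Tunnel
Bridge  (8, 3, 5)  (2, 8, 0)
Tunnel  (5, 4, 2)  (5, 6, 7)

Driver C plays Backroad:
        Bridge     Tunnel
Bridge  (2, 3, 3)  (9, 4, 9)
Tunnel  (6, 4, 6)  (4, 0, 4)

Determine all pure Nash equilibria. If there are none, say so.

Mark each player's best response to every combination of opponents' strategies; a profile where every player is best-responding is a pure Nash equilibrium.
Driver A against (Bridge, Bridge): payoffs 5, 0 → best response Bridge.
Driver A against (Bridge, Tunnel): payoffs 8, 5 → best response Bridge.
Driver A against (Bridge, Backroad): payoffs 2, 6 → best response Tunnel.
Driver A against (Tunnel, Bridge): payoffs 0, 8 → best response Tunnel.
Driver A against (Tunnel, Tunnel): payoffs 2, 5 → best response Tunnel.
Driver A against (Tunnel, Backroad): payoffs 9, 4 → best response Bridge.
Driver B against (Bridge, Bridge): payoffs 8, 2 → best response Bridge.
Driver B against (Bridge, Tunnel): payoffs 3, 8 → best response Tunnel.
Driver B against (Bridge, Backroad): payoffs 3, 4 → best response Tunnel.
Driver B against (Tunnel, Bridge): payoffs 1, 6 → best response Tunnel.
Driver B against (Tunnel, Tunnel): payoffs 4, 6 → best response Tunnel.
Driver B against (Tunnel, Backroad): payoffs 4, 0 → best response Bridge.
Driver C against (Bridge, Bridge): payoffs 9, 5, 3 → best response Bridge.
Driver C against (Bridge, Tunnel): payoffs 5, 0, 9 → best response Backroad.
Driver C against (Tunnel, Bridge): payoffs 1, 2, 6 → best response Backroad.
Driver C against (Tunnel, Tunnel): payoffs 6, 7, 4 → best response Tunnel.
Mutual best responses: (Bridge, Bridge, Bridge); (Bridge, Tunnel, Backroad); (Tunnel, Bridge, Backroad); (Tunnel, Tunnel, Tunnel).

The pure Nash equilibria are (Bridge, Bridge, Bridge); (Bridge, Tunnel, Backroad); (Tunnel, Bridge, Backroad); (Tunnel, Tunnel, Tunnel).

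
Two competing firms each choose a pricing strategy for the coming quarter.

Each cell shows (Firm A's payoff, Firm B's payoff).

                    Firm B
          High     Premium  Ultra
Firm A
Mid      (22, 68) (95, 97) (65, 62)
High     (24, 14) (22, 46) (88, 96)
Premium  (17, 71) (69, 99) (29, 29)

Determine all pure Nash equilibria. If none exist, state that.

Pure-strategy Nash equilibria: (Mid, Premium); (High, Ultra)

Check each profile: it is a Nash equilibrium iff no player can strictly gain by switching unilaterally.
(Mid, High): Firm A can switch to High (22 → 24). Not NE.
(Mid, Premium): Firm A gets 95, best alternative 69; Firm B gets 97, best alternative 68. No profitable deviation — NE.
(Mid, Ultra): Firm A can switch to High (65 → 88). Not NE.
(High, High): Firm B can switch to Premium (14 → 46). Not NE.
(High, Premium): Firm A can switch to Mid (22 → 95). Not NE.
(High, Ultra): Firm A gets 88, best alternative 65; Firm B gets 96, best alternative 46. No profitable deviation — NE.
(Premium, High): Firm A can switch to Mid (17 → 22). Not NE.
(Premium, Premium): Firm A can switch to Mid (69 → 95). Not NE.
(The remaining 1 profile has a profitable deviation by the same check.)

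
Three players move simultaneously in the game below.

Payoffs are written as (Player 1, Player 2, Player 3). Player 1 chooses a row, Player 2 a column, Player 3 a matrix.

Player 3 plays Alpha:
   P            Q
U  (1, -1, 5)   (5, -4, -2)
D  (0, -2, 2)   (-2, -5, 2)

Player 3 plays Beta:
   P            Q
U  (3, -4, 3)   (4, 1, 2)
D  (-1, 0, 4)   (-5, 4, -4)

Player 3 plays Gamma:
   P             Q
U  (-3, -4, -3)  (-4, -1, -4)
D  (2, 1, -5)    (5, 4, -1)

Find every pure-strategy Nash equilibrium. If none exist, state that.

Player 1 against (P, Alpha): payoffs 1, 0 → best response U.
Player 1 against (P, Beta): payoffs 3, -1 → best response U.
Player 1 against (P, Gamma): payoffs -3, 2 → best response D.
Player 1 against (Q, Alpha): payoffs 5, -2 → best response U.
Player 1 against (Q, Beta): payoffs 4, -5 → best response U.
Player 1 against (Q, Gamma): payoffs -4, 5 → best response D.
Player 2 against (U, Alpha): payoffs -1, -4 → best response P.
Player 2 against (U, Beta): payoffs -4, 1 → best response Q.
Player 2 against (U, Gamma): payoffs -4, -1 → best response Q.
Player 2 against (D, Alpha): payoffs -2, -5 → best response P.
Player 2 against (D, Beta): payoffs 0, 4 → best response Q.
Player 2 against (D, Gamma): payoffs 1, 4 → best response Q.
Player 3 against (U, P): payoffs 5, 3, -3 → best response Alpha.
Player 3 against (U, Q): payoffs -2, 2, -4 → best response Beta.
Player 3 against (D, P): payoffs 2, 4, -5 → best response Beta.
Player 3 against (D, Q): payoffs 2, -4, -1 → best response Alpha.
Mutual best responses: (U, P, Alpha); (U, Q, Beta).

The pure Nash equilibria are (U, P, Alpha); (U, Q, Beta).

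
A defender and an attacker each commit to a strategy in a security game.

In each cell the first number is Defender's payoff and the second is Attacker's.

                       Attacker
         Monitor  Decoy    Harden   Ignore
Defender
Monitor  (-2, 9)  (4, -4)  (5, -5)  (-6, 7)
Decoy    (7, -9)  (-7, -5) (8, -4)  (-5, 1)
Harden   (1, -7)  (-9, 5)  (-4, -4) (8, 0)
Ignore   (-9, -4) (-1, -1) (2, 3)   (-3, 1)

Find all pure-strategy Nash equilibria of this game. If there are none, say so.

Defender against Monitor: payoffs -2, 7, 1, -9 → best response Decoy.
Defender against Decoy: payoffs 4, -7, -9, -1 → best response Monitor.
Defender against Harden: payoffs 5, 8, -4, 2 → best response Decoy.
Defender against Ignore: payoffs -6, -5, 8, -3 → best response Harden.
Attacker against Monitor: payoffs 9, -4, -5, 7 → best response Monitor.
Attacker against Decoy: payoffs -9, -5, -4, 1 → best response Ignore.
Attacker against Harden: payoffs -7, 5, -4, 0 → best response Decoy.
Attacker against Ignore: payoffs -4, -1, 3, 1 → best response Harden.
No profile is a mutual best response for all players.

none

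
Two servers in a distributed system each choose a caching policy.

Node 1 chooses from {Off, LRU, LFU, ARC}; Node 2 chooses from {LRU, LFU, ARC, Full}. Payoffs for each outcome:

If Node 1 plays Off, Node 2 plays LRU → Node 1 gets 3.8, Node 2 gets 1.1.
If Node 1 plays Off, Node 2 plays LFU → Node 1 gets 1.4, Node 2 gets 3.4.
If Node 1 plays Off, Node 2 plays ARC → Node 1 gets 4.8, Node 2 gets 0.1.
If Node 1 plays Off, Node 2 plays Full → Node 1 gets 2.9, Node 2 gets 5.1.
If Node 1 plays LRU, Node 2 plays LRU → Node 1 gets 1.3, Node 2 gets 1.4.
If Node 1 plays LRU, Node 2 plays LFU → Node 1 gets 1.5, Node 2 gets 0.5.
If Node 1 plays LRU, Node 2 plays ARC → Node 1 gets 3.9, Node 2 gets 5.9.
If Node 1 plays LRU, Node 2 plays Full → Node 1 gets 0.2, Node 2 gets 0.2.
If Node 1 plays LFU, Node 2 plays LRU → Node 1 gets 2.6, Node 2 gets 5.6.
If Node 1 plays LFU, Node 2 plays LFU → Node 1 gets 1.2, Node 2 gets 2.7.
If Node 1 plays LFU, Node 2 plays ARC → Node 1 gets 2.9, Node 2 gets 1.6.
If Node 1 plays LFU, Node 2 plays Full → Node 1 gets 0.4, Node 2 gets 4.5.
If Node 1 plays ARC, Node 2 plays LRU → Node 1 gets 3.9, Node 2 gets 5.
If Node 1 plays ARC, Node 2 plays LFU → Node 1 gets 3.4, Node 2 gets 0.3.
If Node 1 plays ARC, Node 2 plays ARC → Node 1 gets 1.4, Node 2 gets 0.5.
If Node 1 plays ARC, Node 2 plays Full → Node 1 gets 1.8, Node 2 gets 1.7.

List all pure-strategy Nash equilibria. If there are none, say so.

Node 1 against LRU: payoffs 3.8, 1.3, 2.6, 3.9 → best response ARC.
Node 1 against LFU: payoffs 1.4, 1.5, 1.2, 3.4 → best response ARC.
Node 1 against ARC: payoffs 4.8, 3.9, 2.9, 1.4 → best response Off.
Node 1 against Full: payoffs 2.9, 0.2, 0.4, 1.8 → best response Off.
Node 2 against Off: payoffs 1.1, 3.4, 0.1, 5.1 → best response Full.
Node 2 against LRU: payoffs 1.4, 0.5, 5.9, 0.2 → best response ARC.
Node 2 against LFU: payoffs 5.6, 2.7, 1.6, 4.5 → best response LRU.
Node 2 against ARC: payoffs 5, 0.3, 0.5, 1.7 → best response LRU.
Mutual best responses: (Off, Full); (ARC, LRU).

Pure-strategy Nash equilibria: (Off, Full) and (ARC, LRU)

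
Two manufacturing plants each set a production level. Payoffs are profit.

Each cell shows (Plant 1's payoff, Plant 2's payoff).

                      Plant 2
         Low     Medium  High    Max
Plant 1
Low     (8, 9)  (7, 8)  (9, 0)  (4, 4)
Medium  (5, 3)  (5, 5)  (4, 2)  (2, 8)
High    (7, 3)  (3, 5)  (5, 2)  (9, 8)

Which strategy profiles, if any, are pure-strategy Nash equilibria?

(Low, Low): Plant 1 gets 8, best alternative 7; Plant 2 gets 9, best alternative 8. No profitable deviation — NE.
(Low, Medium): Plant 2 can switch to Low (8 → 9). Not NE.
(Low, High): Plant 2 can switch to Low (0 → 9). Not NE.
(Low, Max): Plant 1 can switch to High (4 → 9). Not NE.
(Medium, Low): Plant 1 can switch to Low (5 → 8). Not NE.
(Medium, Medium): Plant 1 can switch to Low (5 → 7). Not NE.
(Medium, High): Plant 1 can switch to Low (4 → 9). Not NE.
(Medium, Max): Plant 1 can switch to Low (2 → 4). Not NE.
(High, Low): Plant 1 can switch to Low (7 → 8). Not NE.
(High, Medium): Plant 1 can switch to Low (3 → 7). Not NE.
(High, High): Plant 1 can switch to Low (5 → 9). Not NE.
(High, Max): Plant 1 gets 9, best alternative 4; Plant 2 gets 8, best alternative 5. No profitable deviation — NE.

The pure Nash equilibria are (Low, Low), (High, Max).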